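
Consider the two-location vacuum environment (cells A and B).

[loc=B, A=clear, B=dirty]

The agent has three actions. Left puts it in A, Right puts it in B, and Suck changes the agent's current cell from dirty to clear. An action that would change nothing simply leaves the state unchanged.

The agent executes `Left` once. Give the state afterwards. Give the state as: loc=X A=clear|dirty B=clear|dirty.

start: loc=B A=clear B=dirty
step 1/1 (Left): loc=A A=clear B=dirty

loc=A A=clear B=dirty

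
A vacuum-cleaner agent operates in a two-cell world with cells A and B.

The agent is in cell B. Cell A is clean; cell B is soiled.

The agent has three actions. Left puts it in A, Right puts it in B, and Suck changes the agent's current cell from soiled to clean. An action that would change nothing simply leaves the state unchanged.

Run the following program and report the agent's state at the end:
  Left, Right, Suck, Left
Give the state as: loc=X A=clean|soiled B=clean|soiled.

loc=A A=clean B=clean

t=1 Left ⇒ loc=A A=clean B=soiled
t=2 Right ⇒ loc=B A=clean B=soiled
t=3 Suck ⇒ loc=B A=clean B=clean
t=4 Left ⇒ loc=A A=clean B=clean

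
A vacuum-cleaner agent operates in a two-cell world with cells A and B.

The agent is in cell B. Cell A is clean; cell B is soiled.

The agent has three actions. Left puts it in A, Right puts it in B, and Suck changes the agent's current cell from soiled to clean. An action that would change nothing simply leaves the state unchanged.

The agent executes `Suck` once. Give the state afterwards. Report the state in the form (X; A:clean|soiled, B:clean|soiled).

start: (B; A:clean, B:soiled)
step 1/1 (Suck): (B; A:clean, B:clean)

(B; A:clean, B:clean)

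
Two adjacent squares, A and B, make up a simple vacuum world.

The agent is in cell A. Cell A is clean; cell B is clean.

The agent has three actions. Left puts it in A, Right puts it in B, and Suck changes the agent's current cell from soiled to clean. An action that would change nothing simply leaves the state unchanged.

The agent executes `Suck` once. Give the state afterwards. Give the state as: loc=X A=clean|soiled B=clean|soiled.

start: loc=A A=clean B=clean
step 1/1 (Suck): loc=A A=clean B=clean

loc=A A=clean B=clean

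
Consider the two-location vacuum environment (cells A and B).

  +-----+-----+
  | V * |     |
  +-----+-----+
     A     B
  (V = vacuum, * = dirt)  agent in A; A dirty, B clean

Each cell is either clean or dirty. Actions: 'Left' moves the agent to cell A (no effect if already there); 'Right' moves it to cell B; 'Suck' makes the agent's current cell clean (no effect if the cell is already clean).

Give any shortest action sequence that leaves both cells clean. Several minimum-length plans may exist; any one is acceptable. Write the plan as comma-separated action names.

1) do Suck; now in A — A clean, B clean
min 1: A is dirty, one Suck

Suck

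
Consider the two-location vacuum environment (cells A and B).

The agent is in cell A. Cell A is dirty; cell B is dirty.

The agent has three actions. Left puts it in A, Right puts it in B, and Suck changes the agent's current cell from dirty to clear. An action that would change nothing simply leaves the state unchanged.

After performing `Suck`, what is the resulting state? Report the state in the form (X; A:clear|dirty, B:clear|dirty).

(A; A:clear, B:dirty)

start: (A; A:dirty, B:dirty)
step 1/1 (Suck): (A; A:clear, B:dirty)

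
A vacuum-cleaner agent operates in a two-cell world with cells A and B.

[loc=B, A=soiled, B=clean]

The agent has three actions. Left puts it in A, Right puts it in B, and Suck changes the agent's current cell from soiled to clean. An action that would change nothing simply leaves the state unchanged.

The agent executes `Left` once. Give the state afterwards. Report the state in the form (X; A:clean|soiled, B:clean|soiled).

(A; A:soiled, B:clean)

start: (B; A:soiled, B:clean)
1. Left → (A; A:soiled, B:clean)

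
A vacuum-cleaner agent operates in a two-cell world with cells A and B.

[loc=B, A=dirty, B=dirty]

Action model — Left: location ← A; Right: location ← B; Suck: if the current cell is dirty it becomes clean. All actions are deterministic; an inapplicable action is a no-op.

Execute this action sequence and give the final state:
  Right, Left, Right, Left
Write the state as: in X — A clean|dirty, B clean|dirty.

[1] after Right: in B — A dirty, B dirty
[2] after Left: in A — A dirty, B dirty
[3] after Right: in B — A dirty, B dirty
[4] after Left: in A — A dirty, B dirty

in A — A dirty, B dirty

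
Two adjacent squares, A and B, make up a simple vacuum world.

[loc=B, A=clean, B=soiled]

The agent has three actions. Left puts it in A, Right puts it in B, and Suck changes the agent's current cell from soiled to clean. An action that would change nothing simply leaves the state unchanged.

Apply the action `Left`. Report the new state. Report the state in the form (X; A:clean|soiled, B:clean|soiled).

(A; A:clean, B:soiled)

start: (B; A:clean, B:soiled)
step 1/1 (Left): (A; A:clean, B:soiled)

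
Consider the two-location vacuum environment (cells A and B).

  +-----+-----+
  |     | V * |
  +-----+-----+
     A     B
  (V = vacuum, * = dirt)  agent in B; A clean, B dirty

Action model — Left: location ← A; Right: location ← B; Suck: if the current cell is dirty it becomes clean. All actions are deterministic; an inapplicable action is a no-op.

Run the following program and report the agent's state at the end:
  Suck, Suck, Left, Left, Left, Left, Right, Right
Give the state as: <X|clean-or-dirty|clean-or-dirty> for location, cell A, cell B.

<B|clean|clean>

1. Suck → <B|clean|clean>
2. Suck → <B|clean|clean>
3. Left → <A|clean|clean>
4. Left → <A|clean|clean>
5. Left → <A|clean|clean>
6. Left → <A|clean|clean>
7. Right → <B|clean|clean>
8. Right → <B|clean|clean>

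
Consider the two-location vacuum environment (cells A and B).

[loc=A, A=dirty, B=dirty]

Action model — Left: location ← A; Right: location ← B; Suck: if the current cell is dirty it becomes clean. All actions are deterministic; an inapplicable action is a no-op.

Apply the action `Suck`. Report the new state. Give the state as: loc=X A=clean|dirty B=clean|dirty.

loc=A A=clean B=dirty

start: loc=A A=dirty B=dirty
step 1/1 (Suck): loc=A A=clean B=dirty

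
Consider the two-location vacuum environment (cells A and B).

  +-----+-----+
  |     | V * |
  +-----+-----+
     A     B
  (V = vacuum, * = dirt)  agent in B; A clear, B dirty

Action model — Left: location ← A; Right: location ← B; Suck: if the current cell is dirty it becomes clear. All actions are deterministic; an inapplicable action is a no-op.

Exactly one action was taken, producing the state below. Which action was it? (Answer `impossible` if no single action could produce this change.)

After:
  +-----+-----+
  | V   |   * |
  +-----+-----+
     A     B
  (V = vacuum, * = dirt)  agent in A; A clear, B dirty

try  Left: (A; A:clear, B:dirty)  ← match
try Right: (B; A:clear, B:dirty)
try  Suck: (B; A:clear, B:clear)

Left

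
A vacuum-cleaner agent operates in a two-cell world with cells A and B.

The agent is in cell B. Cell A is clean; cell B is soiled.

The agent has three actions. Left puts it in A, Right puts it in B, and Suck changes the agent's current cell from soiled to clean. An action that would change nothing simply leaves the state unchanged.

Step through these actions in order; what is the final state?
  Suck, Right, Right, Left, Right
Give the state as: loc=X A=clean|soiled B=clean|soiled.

loc=B A=clean B=clean

[1] after Suck: loc=B A=clean B=clean
[2] after Right: loc=B A=clean B=clean
[3] after Right: loc=B A=clean B=clean
[4] after Left: loc=A A=clean B=clean
[5] after Right: loc=B A=clean B=clean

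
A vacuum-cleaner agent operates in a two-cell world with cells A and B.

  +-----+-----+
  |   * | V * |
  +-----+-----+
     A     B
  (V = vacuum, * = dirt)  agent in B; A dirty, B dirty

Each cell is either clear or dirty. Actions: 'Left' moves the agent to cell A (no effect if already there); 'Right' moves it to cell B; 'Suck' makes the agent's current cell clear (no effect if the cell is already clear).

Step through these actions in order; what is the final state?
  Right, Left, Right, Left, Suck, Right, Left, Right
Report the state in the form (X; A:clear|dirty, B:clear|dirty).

(B; A:clear, B:dirty)

[1] after Right: (B; A:dirty, B:dirty)
[2] after Left: (A; A:dirty, B:dirty)
[3] after Right: (B; A:dirty, B:dirty)
[4] after Left: (A; A:dirty, B:dirty)
[5] after Suck: (A; A:clear, B:dirty)
[6] after Right: (B; A:clear, B:dirty)
[7] after Left: (A; A:clear, B:dirty)
[8] after Right: (B; A:clear, B:dirty)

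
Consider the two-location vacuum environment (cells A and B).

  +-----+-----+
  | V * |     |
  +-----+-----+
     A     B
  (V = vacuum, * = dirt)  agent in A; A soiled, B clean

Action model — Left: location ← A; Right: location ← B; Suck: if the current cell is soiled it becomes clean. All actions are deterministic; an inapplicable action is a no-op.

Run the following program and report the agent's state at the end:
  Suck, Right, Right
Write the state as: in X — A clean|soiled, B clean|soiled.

in B — A clean, B clean

Suck (#1): in A — A clean, B clean
Right (#2): in B — A clean, B clean
Right (#3): in B — A clean, B clean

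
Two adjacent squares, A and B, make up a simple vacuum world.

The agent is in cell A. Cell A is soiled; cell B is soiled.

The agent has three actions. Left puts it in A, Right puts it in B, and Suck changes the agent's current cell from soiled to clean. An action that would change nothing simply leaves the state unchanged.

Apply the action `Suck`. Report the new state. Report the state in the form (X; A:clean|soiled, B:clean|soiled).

start: (A; A:soiled, B:soiled)
1. Suck → (A; A:clean, B:soiled)

(A; A:clean, B:soiled)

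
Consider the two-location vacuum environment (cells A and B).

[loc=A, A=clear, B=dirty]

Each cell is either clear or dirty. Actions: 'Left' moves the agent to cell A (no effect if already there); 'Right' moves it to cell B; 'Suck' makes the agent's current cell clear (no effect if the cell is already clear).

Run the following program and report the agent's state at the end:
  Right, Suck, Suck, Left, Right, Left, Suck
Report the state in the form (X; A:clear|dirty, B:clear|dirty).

(A; A:clear, B:clear)

step 1/7 (Right): (B; A:clear, B:dirty)
step 2/7 (Suck): (B; A:clear, B:clear)
step 3/7 (Suck): (B; A:clear, B:clear)
step 4/7 (Left): (A; A:clear, B:clear)
step 5/7 (Right): (B; A:clear, B:clear)
step 6/7 (Left): (A; A:clear, B:clear)
step 7/7 (Suck): (A; A:clear, B:clear)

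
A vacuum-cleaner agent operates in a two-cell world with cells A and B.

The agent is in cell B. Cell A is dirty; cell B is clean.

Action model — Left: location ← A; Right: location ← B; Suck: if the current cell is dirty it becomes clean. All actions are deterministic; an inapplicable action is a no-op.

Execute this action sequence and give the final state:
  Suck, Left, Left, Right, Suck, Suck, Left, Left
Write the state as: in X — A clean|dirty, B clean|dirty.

1. Suck → in B — A dirty, B clean
2. Left → in A — A dirty, B clean
3. Left → in A — A dirty, B clean
4. Right → in B — A dirty, B clean
5. Suck → in B — A dirty, B clean
6. Suck → in B — A dirty, B clean
7. Left → in A — A dirty, B clean
8. Left → in A — A dirty, B clean

in A — A dirty, B clean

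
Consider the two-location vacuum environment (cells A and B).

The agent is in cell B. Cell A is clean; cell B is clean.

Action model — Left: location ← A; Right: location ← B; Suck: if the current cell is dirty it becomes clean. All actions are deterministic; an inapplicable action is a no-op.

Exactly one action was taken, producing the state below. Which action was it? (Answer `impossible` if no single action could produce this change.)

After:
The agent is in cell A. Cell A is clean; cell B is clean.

try  Left: <A|clean|clean>  ← match
try Right: <B|clean|clean>
try  Suck: <B|clean|clean>

Left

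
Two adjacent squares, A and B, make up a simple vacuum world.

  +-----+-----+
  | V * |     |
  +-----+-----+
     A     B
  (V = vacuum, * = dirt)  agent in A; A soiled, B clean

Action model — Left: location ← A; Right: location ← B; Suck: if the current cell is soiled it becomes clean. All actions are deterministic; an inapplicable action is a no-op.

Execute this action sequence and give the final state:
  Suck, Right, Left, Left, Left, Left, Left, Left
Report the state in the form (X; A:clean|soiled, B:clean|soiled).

(A; A:clean, B:clean)

Suck (#1): (A; A:clean, B:clean)
Right (#2): (B; A:clean, B:clean)
Left (#3): (A; A:clean, B:clean)
Left (#4): (A; A:clean, B:clean)
Left (#5): (A; A:clean, B:clean)
Left (#6): (A; A:clean, B:clean)
Left (#7): (A; A:clean, B:clean)
Left (#8): (A; A:clean, B:clean)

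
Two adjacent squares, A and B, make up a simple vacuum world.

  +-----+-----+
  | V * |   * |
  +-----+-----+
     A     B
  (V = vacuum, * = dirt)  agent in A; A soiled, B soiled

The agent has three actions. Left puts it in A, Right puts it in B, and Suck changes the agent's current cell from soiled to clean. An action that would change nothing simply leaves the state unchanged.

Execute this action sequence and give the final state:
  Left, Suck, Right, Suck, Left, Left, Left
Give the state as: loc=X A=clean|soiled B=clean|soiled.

t=1 Left ⇒ loc=A A=soiled B=soiled
t=2 Suck ⇒ loc=A A=clean B=soiled
t=3 Right ⇒ loc=B A=clean B=soiled
t=4 Suck ⇒ loc=B A=clean B=clean
t=5 Left ⇒ loc=A A=clean B=clean
t=6 Left ⇒ loc=A A=clean B=clean
t=7 Left ⇒ loc=A A=clean B=clean

loc=A A=clean B=clean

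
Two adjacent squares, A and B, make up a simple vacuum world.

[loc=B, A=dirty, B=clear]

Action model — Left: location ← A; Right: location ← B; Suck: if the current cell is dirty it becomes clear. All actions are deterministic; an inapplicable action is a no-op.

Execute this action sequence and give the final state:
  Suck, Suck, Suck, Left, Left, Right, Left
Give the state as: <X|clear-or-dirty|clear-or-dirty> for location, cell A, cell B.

[1] after Suck: <B|dirty|clear>
[2] after Suck: <B|dirty|clear>
[3] after Suck: <B|dirty|clear>
[4] after Left: <A|dirty|clear>
[5] after Left: <A|dirty|clear>
[6] after Right: <B|dirty|clear>
[7] after Left: <A|dirty|clear>

<A|dirty|clear>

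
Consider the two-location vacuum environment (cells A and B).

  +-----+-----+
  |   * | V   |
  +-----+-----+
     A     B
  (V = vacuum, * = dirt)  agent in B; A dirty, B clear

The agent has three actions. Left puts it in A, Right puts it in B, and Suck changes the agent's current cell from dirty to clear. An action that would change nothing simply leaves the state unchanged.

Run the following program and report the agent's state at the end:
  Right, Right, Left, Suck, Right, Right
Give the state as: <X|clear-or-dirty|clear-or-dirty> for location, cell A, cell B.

<B|clear|clear>

step 1/6 (Right): <B|dirty|clear>
step 2/6 (Right): <B|dirty|clear>
step 3/6 (Left): <A|dirty|clear>
step 4/6 (Suck): <A|clear|clear>
step 5/6 (Right): <B|clear|clear>
step 6/6 (Right): <B|clear|clear>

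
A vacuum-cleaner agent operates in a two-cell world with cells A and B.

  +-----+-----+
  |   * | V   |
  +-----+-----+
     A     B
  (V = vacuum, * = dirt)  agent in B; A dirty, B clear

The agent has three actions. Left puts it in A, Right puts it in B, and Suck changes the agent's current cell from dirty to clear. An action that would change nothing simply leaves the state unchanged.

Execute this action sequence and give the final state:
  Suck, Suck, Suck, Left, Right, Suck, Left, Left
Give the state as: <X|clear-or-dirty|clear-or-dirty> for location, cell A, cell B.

[1] after Suck: <B|dirty|clear>
[2] after Suck: <B|dirty|clear>
[3] after Suck: <B|dirty|clear>
[4] after Left: <A|dirty|clear>
[5] after Right: <B|dirty|clear>
[6] after Suck: <B|dirty|clear>
[7] after Left: <A|dirty|clear>
[8] after Left: <A|dirty|clear>

<A|dirty|clear>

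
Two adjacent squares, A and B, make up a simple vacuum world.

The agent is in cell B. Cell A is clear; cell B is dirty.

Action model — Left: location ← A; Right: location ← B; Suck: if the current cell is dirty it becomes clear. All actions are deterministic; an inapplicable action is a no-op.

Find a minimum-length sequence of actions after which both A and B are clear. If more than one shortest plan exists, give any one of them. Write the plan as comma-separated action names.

Suck

Suck (#1): <B|clear|clear>
min 1: B is dirty, one Suck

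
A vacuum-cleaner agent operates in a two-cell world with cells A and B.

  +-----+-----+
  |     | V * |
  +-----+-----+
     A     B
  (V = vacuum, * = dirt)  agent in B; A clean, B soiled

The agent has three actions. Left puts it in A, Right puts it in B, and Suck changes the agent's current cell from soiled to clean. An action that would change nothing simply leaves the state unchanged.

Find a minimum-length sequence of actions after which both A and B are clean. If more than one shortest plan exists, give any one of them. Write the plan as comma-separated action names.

Suck

1) do Suck; now in B — A clean, B clean
min 1: B is soiled, one Suck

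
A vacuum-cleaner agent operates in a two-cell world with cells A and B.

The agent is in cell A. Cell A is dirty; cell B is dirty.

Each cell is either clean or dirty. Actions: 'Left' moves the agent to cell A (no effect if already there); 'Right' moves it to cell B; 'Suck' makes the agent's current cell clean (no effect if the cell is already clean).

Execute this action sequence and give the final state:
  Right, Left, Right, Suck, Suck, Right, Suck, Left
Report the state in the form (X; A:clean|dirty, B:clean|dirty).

(A; A:dirty, B:clean)

1) do Right; now (B; A:dirty, B:dirty)
2) do Left; now (A; A:dirty, B:dirty)
3) do Right; now (B; A:dirty, B:dirty)
4) do Suck; now (B; A:dirty, B:clean)
5) do Suck; now (B; A:dirty, B:clean)
6) do Right; now (B; A:dirty, B:clean)
7) do Suck; now (B; A:dirty, B:clean)
8) do Left; now (A; A:dirty, B:clean)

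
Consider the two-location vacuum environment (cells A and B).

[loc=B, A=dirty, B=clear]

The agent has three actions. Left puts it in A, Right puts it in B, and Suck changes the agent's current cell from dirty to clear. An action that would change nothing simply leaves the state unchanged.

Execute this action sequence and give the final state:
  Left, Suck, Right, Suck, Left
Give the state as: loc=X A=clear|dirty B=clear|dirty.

loc=A A=clear B=clear

step 1/5 (Left): loc=A A=dirty B=clear
step 2/5 (Suck): loc=A A=clear B=clear
step 3/5 (Right): loc=B A=clear B=clear
step 4/5 (Suck): loc=B A=clear B=clear
step 5/5 (Left): loc=A A=clear B=clear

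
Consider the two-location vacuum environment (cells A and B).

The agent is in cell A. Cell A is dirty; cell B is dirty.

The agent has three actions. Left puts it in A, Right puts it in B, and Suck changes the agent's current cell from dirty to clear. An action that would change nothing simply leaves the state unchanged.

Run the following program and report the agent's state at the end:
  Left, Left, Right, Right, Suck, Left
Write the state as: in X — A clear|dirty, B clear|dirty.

t=1 Left ⇒ in A — A dirty, B dirty
t=2 Left ⇒ in A — A dirty, B dirty
t=3 Right ⇒ in B — A dirty, B dirty
t=4 Right ⇒ in B — A dirty, B dirty
t=5 Suck ⇒ in B — A dirty, B clear
t=6 Left ⇒ in A — A dirty, B clear

in A — A dirty, B clear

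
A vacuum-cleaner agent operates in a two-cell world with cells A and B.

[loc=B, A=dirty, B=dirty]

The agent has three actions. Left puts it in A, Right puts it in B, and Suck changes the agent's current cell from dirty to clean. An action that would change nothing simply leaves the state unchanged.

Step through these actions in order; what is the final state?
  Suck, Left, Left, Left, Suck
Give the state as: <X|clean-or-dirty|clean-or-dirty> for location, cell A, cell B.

t=1 Suck ⇒ <B|dirty|clean>
t=2 Left ⇒ <A|dirty|clean>
t=3 Left ⇒ <A|dirty|clean>
t=4 Left ⇒ <A|dirty|clean>
t=5 Suck ⇒ <A|clean|clean>

<A|clean|clean>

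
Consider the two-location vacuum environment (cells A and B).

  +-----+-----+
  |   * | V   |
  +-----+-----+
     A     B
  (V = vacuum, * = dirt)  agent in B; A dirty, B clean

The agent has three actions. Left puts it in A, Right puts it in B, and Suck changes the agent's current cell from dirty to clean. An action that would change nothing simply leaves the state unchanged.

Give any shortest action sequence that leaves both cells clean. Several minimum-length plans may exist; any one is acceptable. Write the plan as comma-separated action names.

Left, Suck

[1] after Left: <A|dirty|clean>
[2] after Suck: <A|clean|clean>
min 2: go A then Suck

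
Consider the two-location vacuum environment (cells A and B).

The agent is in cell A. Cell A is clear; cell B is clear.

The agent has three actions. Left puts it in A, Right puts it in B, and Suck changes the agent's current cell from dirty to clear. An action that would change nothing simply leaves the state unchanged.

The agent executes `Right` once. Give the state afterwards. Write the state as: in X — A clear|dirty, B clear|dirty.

in B — A clear, B clear

start: in A — A clear, B clear
Right (#1): in B — A clear, B clear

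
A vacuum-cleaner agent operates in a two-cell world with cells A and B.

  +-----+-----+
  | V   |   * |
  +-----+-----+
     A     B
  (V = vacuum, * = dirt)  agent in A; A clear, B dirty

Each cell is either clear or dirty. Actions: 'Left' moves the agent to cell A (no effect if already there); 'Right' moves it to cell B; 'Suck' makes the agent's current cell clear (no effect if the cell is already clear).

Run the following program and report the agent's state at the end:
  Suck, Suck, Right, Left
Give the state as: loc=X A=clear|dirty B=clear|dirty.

Suck (#1): loc=A A=clear B=dirty
Suck (#2): loc=A A=clear B=dirty
Right (#3): loc=B A=clear B=dirty
Left (#4): loc=A A=clear B=dirty

loc=A A=clear B=dirty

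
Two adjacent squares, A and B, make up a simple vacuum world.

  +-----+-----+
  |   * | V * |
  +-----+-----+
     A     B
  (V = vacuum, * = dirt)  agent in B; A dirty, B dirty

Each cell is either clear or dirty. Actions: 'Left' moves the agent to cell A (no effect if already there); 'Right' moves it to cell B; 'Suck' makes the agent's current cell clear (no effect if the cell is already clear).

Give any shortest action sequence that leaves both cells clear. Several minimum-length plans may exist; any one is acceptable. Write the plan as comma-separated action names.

Suck, Left, Suck

[1] after Suck: loc=B A=dirty B=clear
[2] after Left: loc=A A=dirty B=clear
[3] after Suck: loc=A A=clear B=clear
min 3: Suck B + move + Suck A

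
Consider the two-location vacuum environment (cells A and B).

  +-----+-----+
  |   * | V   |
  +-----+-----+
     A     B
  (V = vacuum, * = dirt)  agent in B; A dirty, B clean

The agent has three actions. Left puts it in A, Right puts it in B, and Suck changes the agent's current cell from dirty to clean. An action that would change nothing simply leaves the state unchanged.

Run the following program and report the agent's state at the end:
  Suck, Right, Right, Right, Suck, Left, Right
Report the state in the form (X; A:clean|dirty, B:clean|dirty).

(B; A:dirty, B:clean)

step 1/7 (Suck): (B; A:dirty, B:clean)
step 2/7 (Right): (B; A:dirty, B:clean)
step 3/7 (Right): (B; A:dirty, B:clean)
step 4/7 (Right): (B; A:dirty, B:clean)
step 5/7 (Suck): (B; A:dirty, B:clean)
step 6/7 (Left): (A; A:dirty, B:clean)
step 7/7 (Right): (B; A:dirty, B:clean)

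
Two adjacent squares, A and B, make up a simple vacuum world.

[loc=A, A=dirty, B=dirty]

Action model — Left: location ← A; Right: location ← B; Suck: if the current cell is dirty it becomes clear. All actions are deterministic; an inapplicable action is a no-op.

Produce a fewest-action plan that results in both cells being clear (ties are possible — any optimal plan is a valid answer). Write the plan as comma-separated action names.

step 1/3 (Suck): in A — A clear, B dirty
step 2/3 (Right): in B — A clear, B dirty
step 3/3 (Suck): in B — A clear, B clear
min 3: Suck A + move + Suck B

Suck, Right, Suck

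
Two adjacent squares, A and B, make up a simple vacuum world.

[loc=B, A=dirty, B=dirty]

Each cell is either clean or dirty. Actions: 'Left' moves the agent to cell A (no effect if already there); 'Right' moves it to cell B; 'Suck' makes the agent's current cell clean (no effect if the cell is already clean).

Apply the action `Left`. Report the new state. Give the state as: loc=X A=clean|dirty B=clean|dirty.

start: loc=B A=dirty B=dirty
1) do Left; now loc=A A=dirty B=dirty

loc=A A=dirty B=dirty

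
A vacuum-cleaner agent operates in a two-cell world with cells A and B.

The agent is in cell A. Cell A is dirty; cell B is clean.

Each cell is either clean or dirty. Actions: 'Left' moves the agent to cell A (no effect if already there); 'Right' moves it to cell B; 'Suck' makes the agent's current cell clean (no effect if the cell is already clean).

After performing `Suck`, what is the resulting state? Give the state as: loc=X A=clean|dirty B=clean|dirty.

start: loc=A A=dirty B=clean
[1] after Suck: loc=A A=clean B=clean

loc=A A=clean B=clean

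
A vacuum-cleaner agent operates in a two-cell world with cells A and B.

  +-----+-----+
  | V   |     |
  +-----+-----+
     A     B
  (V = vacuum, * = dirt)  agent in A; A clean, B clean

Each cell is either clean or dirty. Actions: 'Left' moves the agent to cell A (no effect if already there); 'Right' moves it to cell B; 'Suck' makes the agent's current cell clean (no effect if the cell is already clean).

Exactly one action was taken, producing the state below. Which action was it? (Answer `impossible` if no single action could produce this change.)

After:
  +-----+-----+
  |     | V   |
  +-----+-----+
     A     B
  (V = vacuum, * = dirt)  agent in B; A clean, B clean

try  Left: (A; A:clean, B:clean)
try Right: (B; A:clean, B:clean)  ← match
try  Suck: (A; A:clean, B:clean)

Right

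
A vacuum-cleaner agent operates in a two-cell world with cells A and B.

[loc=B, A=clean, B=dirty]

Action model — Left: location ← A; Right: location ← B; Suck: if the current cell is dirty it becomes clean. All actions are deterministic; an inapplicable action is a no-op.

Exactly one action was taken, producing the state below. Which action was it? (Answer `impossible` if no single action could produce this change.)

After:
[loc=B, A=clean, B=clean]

Suck

try  Left: (A; A:clean, B:dirty)
try Right: (B; A:clean, B:dirty)
try  Suck: (B; A:clean, B:clean)  ← match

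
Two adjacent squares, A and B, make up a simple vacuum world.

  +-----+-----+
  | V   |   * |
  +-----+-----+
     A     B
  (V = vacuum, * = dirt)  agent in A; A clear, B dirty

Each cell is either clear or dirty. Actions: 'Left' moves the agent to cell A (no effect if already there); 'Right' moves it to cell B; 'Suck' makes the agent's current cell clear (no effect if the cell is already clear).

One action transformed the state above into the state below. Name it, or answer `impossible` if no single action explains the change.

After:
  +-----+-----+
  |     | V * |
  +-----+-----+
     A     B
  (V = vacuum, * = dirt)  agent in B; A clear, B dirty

Right

try  Left: <A|clear|dirty>
try Right: <B|clear|dirty>  ← match
try  Suck: <A|clear|dirty>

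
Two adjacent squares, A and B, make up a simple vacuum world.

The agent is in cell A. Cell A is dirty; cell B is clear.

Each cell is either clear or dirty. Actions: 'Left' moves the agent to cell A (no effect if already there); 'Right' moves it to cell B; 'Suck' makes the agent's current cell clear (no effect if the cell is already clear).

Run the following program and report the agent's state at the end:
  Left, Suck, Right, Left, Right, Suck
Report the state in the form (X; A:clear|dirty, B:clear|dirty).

step 1/6 (Left): (A; A:dirty, B:clear)
step 2/6 (Suck): (A; A:clear, B:clear)
step 3/6 (Right): (B; A:clear, B:clear)
step 4/6 (Left): (A; A:clear, B:clear)
step 5/6 (Right): (B; A:clear, B:clear)
step 6/6 (Suck): (B; A:clear, B:clear)

(B; A:clear, B:clear)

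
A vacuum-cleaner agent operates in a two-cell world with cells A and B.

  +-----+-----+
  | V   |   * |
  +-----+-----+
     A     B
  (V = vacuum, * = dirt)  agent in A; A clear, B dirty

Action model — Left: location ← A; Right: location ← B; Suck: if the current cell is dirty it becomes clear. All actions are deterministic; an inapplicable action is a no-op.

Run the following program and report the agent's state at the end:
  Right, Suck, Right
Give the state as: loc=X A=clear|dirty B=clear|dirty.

[1] after Right: loc=B A=clear B=dirty
[2] after Suck: loc=B A=clear B=clear
[3] after Right: loc=B A=clear B=clear

loc=B A=clear B=clear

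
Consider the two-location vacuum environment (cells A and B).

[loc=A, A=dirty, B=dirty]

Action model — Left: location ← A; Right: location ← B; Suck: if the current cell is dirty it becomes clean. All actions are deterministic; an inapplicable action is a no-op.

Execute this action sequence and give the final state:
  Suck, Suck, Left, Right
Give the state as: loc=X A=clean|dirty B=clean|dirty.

loc=B A=clean B=dirty

t=1 Suck ⇒ loc=A A=clean B=dirty
t=2 Suck ⇒ loc=A A=clean B=dirty
t=3 Left ⇒ loc=A A=clean B=dirty
t=4 Right ⇒ loc=B A=clean B=dirty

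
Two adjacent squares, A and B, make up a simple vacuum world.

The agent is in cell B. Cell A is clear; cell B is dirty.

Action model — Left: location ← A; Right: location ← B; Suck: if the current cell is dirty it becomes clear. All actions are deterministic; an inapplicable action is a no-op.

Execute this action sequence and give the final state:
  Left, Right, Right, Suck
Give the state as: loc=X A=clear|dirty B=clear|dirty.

loc=B A=clear B=clear

step 1/4 (Left): loc=A A=clear B=dirty
step 2/4 (Right): loc=B A=clear B=dirty
step 3/4 (Right): loc=B A=clear B=dirty
step 4/4 (Suck): loc=B A=clear B=clear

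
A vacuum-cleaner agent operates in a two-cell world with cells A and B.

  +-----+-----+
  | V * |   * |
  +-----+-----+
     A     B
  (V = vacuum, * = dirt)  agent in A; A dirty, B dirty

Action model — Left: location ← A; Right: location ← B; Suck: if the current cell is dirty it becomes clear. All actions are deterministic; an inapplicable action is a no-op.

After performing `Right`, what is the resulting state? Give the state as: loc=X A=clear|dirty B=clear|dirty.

loc=B A=dirty B=dirty

start: loc=A A=dirty B=dirty
1) do Right; now loc=B A=dirty B=dirty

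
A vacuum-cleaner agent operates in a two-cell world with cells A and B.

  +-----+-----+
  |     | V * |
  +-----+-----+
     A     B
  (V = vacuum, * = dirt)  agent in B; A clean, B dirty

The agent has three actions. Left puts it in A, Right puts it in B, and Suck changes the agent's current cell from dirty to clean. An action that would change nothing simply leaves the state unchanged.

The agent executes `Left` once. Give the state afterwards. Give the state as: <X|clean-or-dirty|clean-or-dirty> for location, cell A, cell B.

start: <B|clean|dirty>
1) do Left; now <A|clean|dirty>

<A|clean|dirty>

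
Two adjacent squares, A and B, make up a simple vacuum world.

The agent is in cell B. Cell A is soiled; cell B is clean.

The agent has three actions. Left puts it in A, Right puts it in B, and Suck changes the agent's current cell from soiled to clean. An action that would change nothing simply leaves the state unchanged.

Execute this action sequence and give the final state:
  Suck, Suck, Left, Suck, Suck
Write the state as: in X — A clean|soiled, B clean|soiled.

in A — A clean, B clean

step 1/5 (Suck): in B — A soiled, B clean
step 2/5 (Suck): in B — A soiled, B clean
step 3/5 (Left): in A — A soiled, B clean
step 4/5 (Suck): in A — A clean, B clean
step 5/5 (Suck): in A — A clean, B clean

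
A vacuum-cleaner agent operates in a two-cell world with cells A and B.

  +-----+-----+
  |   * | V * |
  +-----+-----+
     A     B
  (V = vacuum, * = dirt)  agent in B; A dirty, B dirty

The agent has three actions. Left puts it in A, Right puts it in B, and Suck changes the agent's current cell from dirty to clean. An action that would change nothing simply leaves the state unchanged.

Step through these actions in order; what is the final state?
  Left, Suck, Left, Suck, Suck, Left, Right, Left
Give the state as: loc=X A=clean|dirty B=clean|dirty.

loc=A A=clean B=dirty

1. Left → loc=A A=dirty B=dirty
2. Suck → loc=A A=clean B=dirty
3. Left → loc=A A=clean B=dirty
4. Suck → loc=A A=clean B=dirty
5. Suck → loc=A A=clean B=dirty
6. Left → loc=A A=clean B=dirty
7. Right → loc=B A=clean B=dirty
8. Left → loc=A A=clean B=dirty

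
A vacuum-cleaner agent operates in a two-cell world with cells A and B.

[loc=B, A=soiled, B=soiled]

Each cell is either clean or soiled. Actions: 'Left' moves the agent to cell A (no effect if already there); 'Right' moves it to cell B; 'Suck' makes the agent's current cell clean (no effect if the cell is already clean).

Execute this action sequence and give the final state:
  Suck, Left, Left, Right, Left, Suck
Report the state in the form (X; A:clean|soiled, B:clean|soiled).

1. Suck → (B; A:soiled, B:clean)
2. Left → (A; A:soiled, B:clean)
3. Left → (A; A:soiled, B:clean)
4. Right → (B; A:soiled, B:clean)
5. Left → (A; A:soiled, B:clean)
6. Suck → (A; A:clean, B:clean)

(A; A:clean, B:clean)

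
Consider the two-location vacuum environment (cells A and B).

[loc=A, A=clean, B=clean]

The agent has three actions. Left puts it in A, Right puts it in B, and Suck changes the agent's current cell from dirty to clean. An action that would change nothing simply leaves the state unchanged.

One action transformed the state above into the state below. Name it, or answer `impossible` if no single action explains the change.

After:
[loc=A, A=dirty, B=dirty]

try  Left: loc=A A=clean B=clean
try Right: loc=B A=clean B=clean
try  Suck: loc=A A=clean B=clean
no single action produces the after-state

impossible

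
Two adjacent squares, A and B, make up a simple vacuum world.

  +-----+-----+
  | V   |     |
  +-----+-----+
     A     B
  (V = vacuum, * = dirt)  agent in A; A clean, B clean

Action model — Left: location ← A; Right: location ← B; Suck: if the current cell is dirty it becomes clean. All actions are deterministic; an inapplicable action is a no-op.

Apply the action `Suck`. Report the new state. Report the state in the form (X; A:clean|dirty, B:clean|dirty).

(A; A:clean, B:clean)

start: (A; A:clean, B:clean)
1) do Suck; now (A; A:clean, B:clean)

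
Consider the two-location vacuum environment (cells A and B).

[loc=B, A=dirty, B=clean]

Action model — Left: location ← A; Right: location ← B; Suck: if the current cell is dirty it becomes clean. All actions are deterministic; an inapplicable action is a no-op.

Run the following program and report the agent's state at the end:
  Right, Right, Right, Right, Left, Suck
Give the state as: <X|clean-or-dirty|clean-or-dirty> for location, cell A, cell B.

1. Right → <B|dirty|clean>
2. Right → <B|dirty|clean>
3. Right → <B|dirty|clean>
4. Right → <B|dirty|clean>
5. Left → <A|dirty|clean>
6. Suck → <A|clean|clean>

<A|clean|clean>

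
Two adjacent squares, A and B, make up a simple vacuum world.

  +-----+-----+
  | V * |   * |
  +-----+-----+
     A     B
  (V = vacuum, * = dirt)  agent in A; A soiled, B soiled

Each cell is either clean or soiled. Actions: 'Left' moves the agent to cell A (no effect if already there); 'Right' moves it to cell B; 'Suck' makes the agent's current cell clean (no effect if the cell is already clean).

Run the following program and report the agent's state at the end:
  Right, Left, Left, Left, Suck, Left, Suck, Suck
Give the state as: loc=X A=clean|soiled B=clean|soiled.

Right (#1): loc=B A=soiled B=soiled
Left (#2): loc=A A=soiled B=soiled
Left (#3): loc=A A=soiled B=soiled
Left (#4): loc=A A=soiled B=soiled
Suck (#5): loc=A A=clean B=soiled
Left (#6): loc=A A=clean B=soiled
Suck (#7): loc=A A=clean B=soiled
Suck (#8): loc=A A=clean B=soiled

loc=A A=clean B=soiled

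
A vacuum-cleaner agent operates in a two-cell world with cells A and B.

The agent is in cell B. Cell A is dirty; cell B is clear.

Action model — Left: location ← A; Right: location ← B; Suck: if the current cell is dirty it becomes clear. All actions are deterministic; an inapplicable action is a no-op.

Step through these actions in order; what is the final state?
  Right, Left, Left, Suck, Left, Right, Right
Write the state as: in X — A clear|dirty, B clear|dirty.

Right (#1): in B — A dirty, B clear
Left (#2): in A — A dirty, B clear
Left (#3): in A — A dirty, B clear
Suck (#4): in A — A clear, B clear
Left (#5): in A — A clear, B clear
Right (#6): in B — A clear, B clear
Right (#7): in B — A clear, B clear

in B — A clear, B clear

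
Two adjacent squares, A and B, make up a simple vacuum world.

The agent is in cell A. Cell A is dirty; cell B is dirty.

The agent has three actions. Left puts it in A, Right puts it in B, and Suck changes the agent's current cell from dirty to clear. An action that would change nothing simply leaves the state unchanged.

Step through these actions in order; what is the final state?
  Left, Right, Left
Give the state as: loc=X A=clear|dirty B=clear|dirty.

loc=A A=dirty B=dirty

1) do Left; now loc=A A=dirty B=dirty
2) do Right; now loc=B A=dirty B=dirty
3) do Left; now loc=A A=dirty B=dirty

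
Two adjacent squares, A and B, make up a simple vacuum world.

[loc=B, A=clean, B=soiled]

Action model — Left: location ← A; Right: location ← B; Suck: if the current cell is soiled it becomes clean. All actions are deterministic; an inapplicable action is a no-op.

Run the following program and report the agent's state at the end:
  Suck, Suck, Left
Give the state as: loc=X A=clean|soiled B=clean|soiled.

Suck (#1): loc=B A=clean B=clean
Suck (#2): loc=B A=clean B=clean
Left (#3): loc=A A=clean B=clean

loc=A A=clean B=clean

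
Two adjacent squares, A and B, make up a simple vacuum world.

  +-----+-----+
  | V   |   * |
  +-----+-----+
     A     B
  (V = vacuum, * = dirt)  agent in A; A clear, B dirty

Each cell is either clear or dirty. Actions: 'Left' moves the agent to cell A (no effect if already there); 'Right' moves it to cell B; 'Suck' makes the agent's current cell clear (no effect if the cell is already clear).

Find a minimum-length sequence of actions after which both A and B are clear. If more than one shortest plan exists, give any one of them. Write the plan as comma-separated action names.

Right, Suck

t=1 Right ⇒ <B|clear|dirty>
t=2 Suck ⇒ <B|clear|clear>
min 2: go B then Suck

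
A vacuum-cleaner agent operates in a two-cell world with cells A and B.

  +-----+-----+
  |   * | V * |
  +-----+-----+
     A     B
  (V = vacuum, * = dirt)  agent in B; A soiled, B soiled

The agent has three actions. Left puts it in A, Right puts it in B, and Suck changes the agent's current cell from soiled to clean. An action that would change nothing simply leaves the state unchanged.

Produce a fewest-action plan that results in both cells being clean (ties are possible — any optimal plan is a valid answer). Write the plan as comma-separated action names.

Suck, Left, Suck

[1] after Suck: loc=B A=soiled B=clean
[2] after Left: loc=A A=soiled B=clean
[3] after Suck: loc=A A=clean B=clean
min 3: Suck B + move + Suck A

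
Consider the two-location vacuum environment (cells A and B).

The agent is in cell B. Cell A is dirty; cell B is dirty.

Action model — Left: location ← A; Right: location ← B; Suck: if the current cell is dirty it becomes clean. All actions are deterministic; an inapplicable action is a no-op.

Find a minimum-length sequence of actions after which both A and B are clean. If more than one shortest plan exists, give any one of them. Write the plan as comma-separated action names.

Suck, Left, Suck

[1] after Suck: loc=B A=dirty B=clean
[2] after Left: loc=A A=dirty B=clean
[3] after Suck: loc=A A=clean B=clean
min 3: Suck B + move + Suck A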